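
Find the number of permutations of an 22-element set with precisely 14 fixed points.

Choose which 14 elements are fixed: C(22,14) = 319770.
Derange the remaining 8 using D(j) = (j-1)(D(j-1) + D(j-2)), D(0)=1, D(1)=0: D(2)=1, D(3)=2, D(4)=9, D(5)=44, D(6)=265, D(7)=1854, D(8)=14833.
Total: 319770 x 14833.

Final answer: C(22,14) D(8) = 4743148410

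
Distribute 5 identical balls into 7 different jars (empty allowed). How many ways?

Stars and bars: C(n+k-1, k-1) = C(11,6).

Final answer: C(11,6) = 462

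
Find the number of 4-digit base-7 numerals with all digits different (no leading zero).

The leading digit has 6 choices (anything but zero); the next has 6 (anything but the first), then 5, and so on, one fewer each time.
Total: 6 x 6 x 5 x 4.

Final answer: 720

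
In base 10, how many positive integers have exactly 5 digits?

In base 10, the leading digit has 9 choices (1..9); each of the remaining 4 digits has 10 choices.
Total: 9 x 10^4.

Final answer: 90000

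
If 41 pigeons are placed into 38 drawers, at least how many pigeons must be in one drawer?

By the pigeonhole principle: ceiling(41/38).

Final answer: 2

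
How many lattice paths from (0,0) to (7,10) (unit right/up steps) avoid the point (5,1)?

Total paths to (7,10): C(17,10) = 19448.
Paths through (5,1): C(6,1) x C(11,9) = 330.
Avoiding (5,1): 19448 - 330.

Final answer: 19118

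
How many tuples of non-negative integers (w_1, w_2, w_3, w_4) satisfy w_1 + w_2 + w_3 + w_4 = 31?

Stars and bars with 31 stars and 3 bars:
C(31+4-1, 4-1) = C(34,3).

Final answer: C(34,3) = 5984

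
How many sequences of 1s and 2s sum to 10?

Condition on the final move: it is a 1-step (f(n-1) ways to get there) or a 2-step (f(n-2) ways), so f(n) = f(n-1) + f(n-2), with f(1)=1, f(2)=2.
Computing successive values: f(1)=1, f(2)=2, f(3)=3, f(4)=5, f(5)=8, f(6)=13, f(7)=21, f(8)=34, f(9)=55, f(10)=89.

Final answer: 89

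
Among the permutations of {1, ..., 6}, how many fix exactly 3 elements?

Choose which 3 elements are fixed: C(6,3) = 20.
Derange the remaining 3 using D(j) = (j-1)(D(j-1) + D(j-2)), D(0)=1, D(1)=0: D(2)=1, D(3)=2.
Total: 20 x 2.

Final answer: C(6,3) D(3) = 40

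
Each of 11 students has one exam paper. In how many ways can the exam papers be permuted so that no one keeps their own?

Use the recurrence D(n) = (n-1)(D(n-1) + D(n-2)) with D(0)=1, D(1)=0.
D(2) = 1 x (0 + 1) = 1
D(3) = 2 x (1 + 0) = 2
D(4) = 3 x (2 + 1) = 9
D(5) = 4 x (9 + 2) = 44
D(6) = 5 x (44 + 9) = 265
D(7) = 6 x (265 + 44) = 1854
D(8) = 7 x (1854 + 265) = 14833
D(9) = 8 x (14833 + 1854) = 133496
D(10) = 9 x (133496 + 14833) = 1334961
D(11) = 10 x (D(10) + D(9)) = 10 x (1334961 + 133496)

Final answer: D(11) = 14684570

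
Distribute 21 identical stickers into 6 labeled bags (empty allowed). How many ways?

Stars and bars: C(n+k-1, k-1) = C(26,5).

Final answer: C(26,5) = 65780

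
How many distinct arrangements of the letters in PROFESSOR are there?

Letters (E:1, F:1, O:2, P:1, R:2, S:2). Total letters: 9.
Permutations = 9!/(2! x 2! x 2!).

Final answer: 45360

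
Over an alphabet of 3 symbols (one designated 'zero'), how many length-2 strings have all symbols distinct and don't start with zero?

The leading digit has 2 choices (anything but zero); the next has 2 (anything but the first), then 1, and so on, one fewer each time.
Total: 2 x 2.

Final answer: 4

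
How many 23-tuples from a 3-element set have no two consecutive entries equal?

First character: 3 choices. Each subsequent: 2 choices (must differ from the previous one).
Total: 3 x 2^22.

Final answer: 3 x 2^{22} = 12582912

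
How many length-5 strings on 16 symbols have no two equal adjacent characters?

First character: 16 choices. Each subsequent: 15 choices (must differ from the previous one).
Total: 16 x 15^4.

Final answer: 16 x 15^{4} = 810000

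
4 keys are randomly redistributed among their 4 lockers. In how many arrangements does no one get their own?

Use the recurrence D(n) = (n-1)(D(n-1) + D(n-2)) with D(0)=1, D(1)=0.
D(2) = 1 x (0 + 1) = 1
D(3) = 2 x (1 + 0) = 2
D(4) = 3 x (D(3) + D(2)) = 3 x (2 + 1)

Final answer: D(4) = 9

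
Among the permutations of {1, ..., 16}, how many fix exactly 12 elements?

Choose which 12 elements are fixed: C(16,12) = 1820.
Derange the remaining 4 using D(j) = (j-1)(D(j-1) + D(j-2)), D(0)=1, D(1)=0: D(2)=1, D(3)=2, D(4)=9.
Total: 1820 x 9.

Final answer: C(16,12) D(4) = 16380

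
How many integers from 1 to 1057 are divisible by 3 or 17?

Multiples of 3: 352. Multiples of 17: 62. Of both (lcm=51): 20.
By inclusion-exclusion: 352 + 62 - 20.

Final answer: 394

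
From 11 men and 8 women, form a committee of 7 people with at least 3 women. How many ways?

Sum over valid woman counts:
C(8,3)C(11,4) = 18480
C(8,4)C(11,3) = 11550
C(8,5)C(11,2) = 3080
C(8,6)C(11,1) = 308
C(8,7)C(11,0) = 8
Total: 18480 + 11550 + 3080 + 308 + 8.

Final answer: 33426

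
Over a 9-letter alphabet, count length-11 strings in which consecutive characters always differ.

Let g(n) count such strings. g(1) = 9, and each valid string of length n-1 extends in 8 ways (any symbol but the last), so g(n) = 8 g(n-1).
Total: g(11) = 9 x 8^10.

Final answer: 9 x 8^{10} = 9663676416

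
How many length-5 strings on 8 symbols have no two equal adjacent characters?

First character: 8 choices. Each subsequent: 7 choices (must differ from the previous one).
Total: 8 x 7^4.

Final answer: 8 x 7^{4} = 19208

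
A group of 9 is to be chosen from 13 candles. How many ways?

C(13,9) = 13!/(9! x 4!).

Final answer: \binom{13}{9} = 715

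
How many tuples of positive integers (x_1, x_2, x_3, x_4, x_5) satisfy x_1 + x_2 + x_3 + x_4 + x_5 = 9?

Substitute x'_i = x_i - 1 (so x'_i >= 0). Then sum x'_i = 9 - 5 = 4.
Stars and bars: C(4+5-1, 5-1) = C(8,4).

Final answer: C(8,4) = 70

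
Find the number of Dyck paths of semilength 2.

Total monotonic paths to (2,2): C(4,2) = 6.
Reflecting each bad path at its first crossing gives a bijection with paths to (1,3): C(4,3) = 4.
Valid Dyck paths: 6 - 4.
(These counts are the Catalan numbers.)

Final answer: C_{2} = 2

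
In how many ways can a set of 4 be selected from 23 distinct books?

C(23,4) = 23!/(4! x 19!).

Final answer: \binom{23}{4} = 8855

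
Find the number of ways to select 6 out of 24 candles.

C(24,6) = 24!/(6! x 18!).

Final answer: \binom{24}{6} = 134596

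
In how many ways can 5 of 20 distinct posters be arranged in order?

P(20,5) = 20!/(20-5)! = 20!/15!.

Final answer: P(20,5) = 1860480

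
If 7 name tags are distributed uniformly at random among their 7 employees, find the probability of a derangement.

D(n) = (n-1)(D(n-1) + D(n-2)), D(0)=1, D(1)=0.
Building up: D(2)=1, D(3)=2, D(4)=9, D(5)=44, D(6)=265, D(7)=1854.
Total arrangements: 7! = 5040.
Probability = D(7)/7! = 103/280.

Final answer: D(7)/7! = 1854/5040 = 0.367857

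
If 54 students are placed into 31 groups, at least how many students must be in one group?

By the pigeonhole principle: ceiling(54/31).

Final answer: 2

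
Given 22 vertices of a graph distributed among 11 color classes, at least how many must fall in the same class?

By pigeonhole with 22 objects and 11 categories: ceiling(22/11).

Final answer: 2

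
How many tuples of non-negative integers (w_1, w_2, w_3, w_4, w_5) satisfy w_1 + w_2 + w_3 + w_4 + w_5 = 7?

Stars and bars with 7 stars and 4 bars:
C(7+5-1, 5-1) = C(11,4).

Final answer: C(11,4) = 330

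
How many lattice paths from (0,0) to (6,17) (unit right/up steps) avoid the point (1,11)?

Total paths to (6,17): C(23,17) = 100947.
Paths through (1,11): C(12,11) x C(11,6) = 5544.
Avoiding (1,11): 100947 - 5544.

Final answer: 95403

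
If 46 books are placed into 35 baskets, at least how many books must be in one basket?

By the pigeonhole principle: ceiling(46/35).

Final answer: 2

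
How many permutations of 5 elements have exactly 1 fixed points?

Choose which 1 elements are fixed: C(5,1) = 5.
Derange the remaining 4 using D(j) = (j-1)(D(j-1) + D(j-2)), D(0)=1, D(1)=0: D(2)=1, D(3)=2, D(4)=9.
Total: 5 x 9.

Final answer: C(5,1) D(4) = 45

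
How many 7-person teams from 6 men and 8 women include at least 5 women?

Sum over valid woman counts:
C(8,5)C(6,2) = 840
C(8,6)C(6,1) = 168
C(8,7)C(6,0) = 8
Total: 840 + 168 + 8.

Final answer: 1016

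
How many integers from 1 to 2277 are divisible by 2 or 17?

Multiples of 2: 1138. Multiples of 17: 133. Of both (lcm=34): 66.
By inclusion-exclusion: 1138 + 133 - 66.

Final answer: 1205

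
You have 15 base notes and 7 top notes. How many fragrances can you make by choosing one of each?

By the multiplication principle: 15 x 7.

Final answer: 105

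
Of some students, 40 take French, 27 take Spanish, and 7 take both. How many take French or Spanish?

|A union B| = |A| + |B| - |A intersect B| = 40 + 27 - 7.

Final answer: 60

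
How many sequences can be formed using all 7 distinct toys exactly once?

The number of ways to arrange 7 distinct objects is 7!.

Final answer: 7! = 5040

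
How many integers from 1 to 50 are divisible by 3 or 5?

Multiples of 3: 16. Multiples of 5: 10. Of both (lcm=15): 3.
By inclusion-exclusion: 16 + 10 - 3.

Final answer: 23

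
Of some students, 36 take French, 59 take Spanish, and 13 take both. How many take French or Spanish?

|A union B| = |A| + |B| - |A intersect B| = 36 + 59 - 13.

Final answer: 82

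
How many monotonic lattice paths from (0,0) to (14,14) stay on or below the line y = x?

Total monotonic paths to (14,14): C(28,14) = 40116600.
Reflecting each bad path at its first crossing gives a bijection with paths to (13,15): C(28,15) = 37442160.
Valid Dyck paths: 40116600 - 37442160.
(This is the Catalan number C_{14}.)

Final answer: C_{14} = 2674440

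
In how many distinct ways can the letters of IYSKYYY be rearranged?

Letters (I:1, K:1, S:1, Y:4). Total letters: 7.
Permutations = 7!/(4!).

Final answer: 210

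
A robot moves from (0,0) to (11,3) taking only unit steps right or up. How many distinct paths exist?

Each path has 11 right steps and 3 up steps in some order (14 steps total).
Choose which 3 of the 14 steps are up: C(14,3).

Final answer: C(14,3) = 364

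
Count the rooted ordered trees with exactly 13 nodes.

The structures are counted by the Catalan number C_n. Here n = 13 - 1 = 12.
C_n = C(2n,n)/(n+1), so C_{12} = C(24,12)/13 = 2704156/13.

Final answer: C_{12} = 208012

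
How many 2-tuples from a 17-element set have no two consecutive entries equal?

Let g(n) count such strings. g(1) = 17, and each valid string of length n-1 extends in 16 ways (any symbol but the last), so g(n) = 16 g(n-1).
Total: g(2) = 17 x 16^1.

Final answer: 17 x 16^{1} = 272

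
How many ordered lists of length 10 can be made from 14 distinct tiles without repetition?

P(14,10) = 14!/(14-10)! = 14!/4!.

Final answer: P(14,10) = 3632428800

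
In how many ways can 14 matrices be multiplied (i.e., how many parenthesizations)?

The structures are counted by the Catalan number C_n. Here n = 14 - 1 = 13.
C_n = C(2n,n) - C(2n,n+1), so C_{13} = C(26,13) - C(26,14) = 10400600 - 9657700.

Final answer: C_{13} = 742900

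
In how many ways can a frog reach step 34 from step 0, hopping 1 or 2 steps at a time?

Let f(n) count the ways. The last step is size 1 or 2, so f(n) = f(n-1) + f(n-2) with f(1)=1, f(2)=2.
Building up term by term: f(1)=1, f(2)=2, f(3)=3, f(4)=5, f(5)=8, f(6)=13, f(7)=21, f(8)=34, f(9)=55, f(10)=89, f(11)=144, f(12)=233, f(13)=377, f(14)=610, f(15)=987, f(16)=1597, f(17)=2584, f(18)=4181, f(19)=6765, f(20)=10946, f(21)=17711, f(22)=28657, f(23)=46368, f(24)=75025, f(25)=121393, f(26)=196418, f(27)=317811, f(28)=514229, f(29)=832040, f(30)=1346269, f(31)=2178309, f(32)=3524578, f(33)=5702887, f(34)=9227465.

Final answer: 9227465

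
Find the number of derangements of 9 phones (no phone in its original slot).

Use the recurrence D(n) = (n-1)(D(n-1) + D(n-2)) with D(0)=1, D(1)=0.
D(2) = 1 x (0 + 1) = 1
D(3) = 2 x (1 + 0) = 2
D(4) = 3 x (2 + 1) = 9
D(5) = 4 x (9 + 2) = 44
D(6) = 5 x (44 + 9) = 265
D(7) = 6 x (265 + 44) = 1854
D(8) = 7 x (1854 + 265) = 14833
D(9) = 8 x (D(8) + D(7)) = 8 x (14833 + 1854)

Final answer: D(9) = 133496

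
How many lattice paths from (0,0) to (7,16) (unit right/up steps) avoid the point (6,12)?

Total paths to (7,16): C(23,16) = 245157.
Paths through (6,12): C(18,12) x C(5,4) = 92820.
Avoiding (6,12): 245157 - 92820.

Final answer: 152337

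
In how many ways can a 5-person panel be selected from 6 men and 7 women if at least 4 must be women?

Sum over valid woman counts:
C(7,4)C(6,1) = 210
C(7,5)C(6,0) = 21
Total: 210 + 21.

Final answer: 231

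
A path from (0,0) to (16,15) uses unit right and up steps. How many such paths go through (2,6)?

Paths (0,0)->(2,6): C(8,6) = 28.
Paths (2,6)->(16,15): C(23,9) = 817190.
By multiplication principle: 28 x 817190.

Final answer: 22881320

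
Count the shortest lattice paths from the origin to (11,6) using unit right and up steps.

Each path has 11 right steps and 6 up steps in some order (17 steps total).
Choose which 6 of the 17 steps are up: C(17,6).

Final answer: C(17,6) = 12376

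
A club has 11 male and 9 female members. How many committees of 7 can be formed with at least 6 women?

Sum over valid woman counts:
C(9,6)C(11,1) = 924
C(9,7)C(11,0) = 36
Total: 924 + 36.

Final answer: 960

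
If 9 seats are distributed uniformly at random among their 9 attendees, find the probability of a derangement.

Derangements satisfy D(n) = (n-1)(D(n-1) + D(n-2)), starting from D(0)=1, D(1)=0.
Building up: D(2)=1, D(3)=2, D(4)=9, D(5)=44, D(6)=265, D(7)=1854, D(8)=14833, D(9)=133496.
Total arrangements: 9! = 362880.
Probability = D(9)/9! = 16687/45360.

Final answer: D(9)/9! = 133496/362880 = 0.367879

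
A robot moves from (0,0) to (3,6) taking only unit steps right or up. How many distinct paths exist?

Each path has 3 right steps and 6 up steps in some order (9 steps total).
Choose which 6 of the 9 steps are up: C(9,6).

Final answer: C(9,6) = 84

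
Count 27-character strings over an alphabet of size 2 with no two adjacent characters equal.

First character: 2 choices. Each subsequent: 1 choices (must differ from the previous one).
Total: 2 x 1^26.

Final answer: 2 x 1^{26} = 2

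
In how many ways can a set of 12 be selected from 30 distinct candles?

C(30,12) = 30!/(12! x 18!).

Final answer: \binom{30}{12} = 86493225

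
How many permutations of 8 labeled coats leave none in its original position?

Derangements satisfy D(n) = (n-1)(D(n-1) + D(n-2)), starting from D(0)=1, D(1)=0.
D(2) = 1 x (0 + 1) = 1
D(3) = 2 x (1 + 0) = 2
D(4) = 3 x (2 + 1) = 9
D(5) = 4 x (9 + 2) = 44
D(6) = 5 x (44 + 9) = 265
D(7) = 6 x (265 + 44) = 1854
D(8) = 7 x (D(7) + D(6)) = 7 x (1854 + 265)

Final answer: D(8) = 14833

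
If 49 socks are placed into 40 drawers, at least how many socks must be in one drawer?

By the pigeonhole principle: ceiling(49/40).

Final answer: 2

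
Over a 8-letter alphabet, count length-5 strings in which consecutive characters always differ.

Let g(n) count such strings. g(1) = 8, and each valid string of length n-1 extends in 7 ways (any symbol but the last), so g(n) = 7 g(n-1).
Total: g(5) = 8 x 7^4.

Final answer: 8 x 7^{4} = 19208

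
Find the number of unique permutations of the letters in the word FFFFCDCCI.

Letters (C:3, D:1, F:4, I:1). Total letters: 9.
Permutations = 9!/(4! x 3!).

Final answer: 2520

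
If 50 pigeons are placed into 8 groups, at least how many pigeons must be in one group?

By the pigeonhole principle: ceiling(50/8).

Final answer: 7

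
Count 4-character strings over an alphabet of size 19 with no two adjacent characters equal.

First character: 19 choices. Each subsequent: 18 choices (must differ from the previous one).
Total: 19 x 18^3.

Final answer: 19 x 18^{3} = 110808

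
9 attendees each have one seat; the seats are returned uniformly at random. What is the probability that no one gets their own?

Derangements satisfy D(n) = (n-1)(D(n-1) + D(n-2)), starting from D(0)=1, D(1)=0.
Building up: D(2)=1, D(3)=2, D(4)=9, D(5)=44, D(6)=265, D(7)=1854, D(8)=14833, D(9)=133496.
Total arrangements: 9! = 362880.
Probability = D(9)/9! = 16687/45360.

Final answer: D(9)/9! = 133496/362880 = 0.367879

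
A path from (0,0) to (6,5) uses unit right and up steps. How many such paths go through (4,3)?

Paths (0,0)->(4,3): C(7,3) = 35.
Paths (4,3)->(6,5): C(4,2) = 6.
By multiplication principle: 35 x 6.

Final answer: 210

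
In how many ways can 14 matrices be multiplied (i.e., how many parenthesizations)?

The structures are counted by the Catalan number C_n. Here n = 14 - 1 = 13.
C_n = C(2n,n) - C(2n,n+1), so C_{13} = C(26,13) - C(26,14) = 10400600 - 9657700.

Final answer: C_{13} = 742900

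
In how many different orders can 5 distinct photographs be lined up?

The number of ways to arrange 5 distinct objects is 5!.

Final answer: 5! = 120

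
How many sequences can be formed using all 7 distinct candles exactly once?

The number of ways to arrange 7 distinct objects is 7!.

Final answer: 7! = 5040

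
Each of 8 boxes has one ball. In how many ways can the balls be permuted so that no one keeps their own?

Use the recurrence D(n) = (n-1)(D(n-1) + D(n-2)) with D(0)=1, D(1)=0.
D(2) = 1 x (0 + 1) = 1
D(3) = 2 x (1 + 0) = 2
D(4) = 3 x (2 + 1) = 9
D(5) = 4 x (9 + 2) = 44
D(6) = 5 x (44 + 9) = 265
D(7) = 6 x (265 + 44) = 1854
D(8) = 7 x (D(7) + D(6)) = 7 x (1854 + 265)

Final answer: D(8) = 14833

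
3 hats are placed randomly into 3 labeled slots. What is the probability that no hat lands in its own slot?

Derangements satisfy D(n) = (n-1)(D(n-1) + D(n-2)), starting from D(0)=1, D(1)=0.
Building up: D(2)=1, D(3)=2.
Total arrangements: 3! = 6.
Probability = D(3)/3! = 1/3.

Final answer: D(3)/3! = 2/6 = 0.333333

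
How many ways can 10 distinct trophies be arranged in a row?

The number of ways to arrange 10 distinct objects is 10!.

Final answer: 10! = 3628800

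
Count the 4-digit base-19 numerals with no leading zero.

These are the integers in [19^3, 19^4), so the count is 19^4 - 19^3 = 18 x 19^3.

Final answer: 123462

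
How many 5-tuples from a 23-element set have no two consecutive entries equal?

First character: 23 choices. Each subsequent: 22 choices (must differ from the previous one).
Total: 23 x 22^4.

Final answer: 23 x 22^{4} = 5387888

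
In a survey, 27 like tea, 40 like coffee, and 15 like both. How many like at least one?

|A union B| = |A| + |B| - |A intersect B| = 27 + 40 - 15.

Final answer: 52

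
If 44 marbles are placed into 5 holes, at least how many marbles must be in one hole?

By the pigeonhole principle: ceiling(44/5).

Final answer: 9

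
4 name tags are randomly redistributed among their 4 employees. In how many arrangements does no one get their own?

Derangements satisfy D(n) = (n-1)(D(n-1) + D(n-2)), starting from D(0)=1, D(1)=0.
D(2) = 1 x (0 + 1) = 1
D(3) = 2 x (1 + 0) = 2
D(4) = 3 x (D(3) + D(2)) = 3 x (2 + 1)

Final answer: D(4) = 9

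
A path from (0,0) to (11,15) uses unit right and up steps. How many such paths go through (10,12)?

Paths (0,0)->(10,12): C(22,12) = 646646.
Paths (10,12)->(11,15): C(4,3) = 4.
By multiplication principle: 646646 x 4.

Final answer: 2586584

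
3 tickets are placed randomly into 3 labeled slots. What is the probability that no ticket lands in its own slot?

D(n) = (n-1)(D(n-1) + D(n-2)), D(0)=1, D(1)=0.
Building up: D(2)=1, D(3)=2.
Total arrangements: 3! = 6.
Probability = D(3)/3! = 1/3.

Final answer: D(3)/3! = 2/6 = 0.333333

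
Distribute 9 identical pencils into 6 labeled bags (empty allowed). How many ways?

Stars and bars: C(n+k-1, k-1) = C(14,5).

Final answer: C(14,5) = 2002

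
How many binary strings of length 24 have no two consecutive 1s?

A valid string ends in 0 (append to any length-(n-1) valid string) or in 01 (append to any length-(n-2) valid string), so a(n) = a(n-1) + a(n-2) with a(1)=2, a(2)=3.
Building up term by term: a(1)=2, a(2)=3, a(3)=5, a(4)=8, a(5)=13, a(6)=21, a(7)=34, a(8)=55, a(9)=89, a(10)=144, a(11)=233, a(12)=377, a(13)=610, a(14)=987, a(15)=1597, a(16)=2584, a(17)=4181, a(18)=6765, a(19)=10946, a(20)=17711, a(21)=28657, a(22)=46368, a(23)=75025, a(24)=121393.

Final answer: 121393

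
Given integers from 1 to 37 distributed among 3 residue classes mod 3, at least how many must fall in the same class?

By pigeonhole with 37 objects and 3 categories: ceiling(37/3).

Final answer: 13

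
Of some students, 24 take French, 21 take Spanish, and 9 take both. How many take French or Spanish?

|A union B| = |A| + |B| - |A intersect B| = 24 + 21 - 9.

Final answer: 36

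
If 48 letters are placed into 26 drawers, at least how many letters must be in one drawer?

By the pigeonhole principle: ceiling(48/26).

Final answer: 2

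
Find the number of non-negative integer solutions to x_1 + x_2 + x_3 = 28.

Stars and bars with 28 stars and 2 bars:
C(28+3-1, 3-1) = C(30,2).

Final answer: C(30,2) = 435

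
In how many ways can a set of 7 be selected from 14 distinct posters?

C(14,7) = 14!/(7! x (14-7)!).

Final answer: C(14,7) = 3432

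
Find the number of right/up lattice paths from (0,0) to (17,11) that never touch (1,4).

Total paths to (17,11): C(28,11) = 21474180.
Paths through (1,4): C(5,4) x C(23,7) = 1225785.
Avoiding (1,4): 21474180 - 1225785.

Final answer: 20248395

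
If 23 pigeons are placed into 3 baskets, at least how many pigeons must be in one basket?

By the pigeonhole principle: ceiling(23/3).

Final answer: 8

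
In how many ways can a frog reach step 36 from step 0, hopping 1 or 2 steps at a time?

Let f(n) count the ways. The last step is size 1 or 2, so f(n) = f(n-1) + f(n-2) with f(1)=1, f(2)=2.
Computing successive values: f(1)=1, f(2)=2, f(3)=3, f(4)=5, f(5)=8, f(6)=13, f(7)=21, f(8)=34, f(9)=55, f(10)=89, f(11)=144, f(12)=233, f(13)=377, f(14)=610, f(15)=987, f(16)=1597, f(17)=2584, f(18)=4181, f(19)=6765, f(20)=10946, f(21)=17711, f(22)=28657, f(23)=46368, f(24)=75025, f(25)=121393, f(26)=196418, f(27)=317811, f(28)=514229, f(29)=832040, f(30)=1346269, f(31)=2178309, f(32)=3524578, f(33)=5702887, f(34)=9227465, f(35)=14930352, f(36)=24157817.

Final answer: 24157817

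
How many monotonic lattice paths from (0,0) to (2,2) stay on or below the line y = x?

Total monotonic paths to (2,2): C(4,2) = 6.
By the reflection principle, paths that go above the diagonal number C(4,3) = 4.
Valid Dyck paths: 6 - 4.
(Check: C(4,2) - C(4,3) = C(4,2)/3, the Catalan number C_{2}.)

Final answer: C_{2} = 2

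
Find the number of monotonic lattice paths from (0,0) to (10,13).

Each path has 10 right steps and 13 up steps in some order (23 steps total).
Choose which 13 of the 23 steps are up: C(23,13).

Final answer: C(23,13) = 1144066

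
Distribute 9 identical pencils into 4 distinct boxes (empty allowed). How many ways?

Stars and bars: C(n+k-1, k-1) = C(12,3).

Final answer: C(12,3) = 220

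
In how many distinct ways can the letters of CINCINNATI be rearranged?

Letters (A:1, C:2, I:3, N:3, T:1). Total letters: 10.
Permutations = 10!/(3! x 3! x 2!).

Final answer: 50400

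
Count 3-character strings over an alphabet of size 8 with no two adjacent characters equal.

First character: 8 choices. Each subsequent: 7 choices (must differ from the previous one).
Total: 8 x 7^2.

Final answer: 8 x 7^{2} = 392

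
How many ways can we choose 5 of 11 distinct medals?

C(11,5) = 11!/(5! x 6!).

Final answer: \binom{11}{5} = 462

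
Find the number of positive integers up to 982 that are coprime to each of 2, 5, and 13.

|div by 2|=491, |div by 5|=196, |div by 13|=75.
|div by 2&5|=98, |div by 2&13|=37, |div by 5&13|=15, |div by all|=7.
By inclusion-exclusion, divisible by at least one: 491+196+75-98-37-15+7 = 619.
Not divisible by any: 982 - 619.

Final answer: 363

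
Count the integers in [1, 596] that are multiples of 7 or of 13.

Multiples of 7: 85. Multiples of 13: 45. Of both (lcm=91): 6.
By inclusion-exclusion: 85 + 45 - 6.

Final answer: 124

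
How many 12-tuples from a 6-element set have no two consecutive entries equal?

First character: 6 choices. Each subsequent: 5 choices (must differ from the previous one).
Total: 6 x 5^11.

Final answer: 6 x 5^{11} = 292968750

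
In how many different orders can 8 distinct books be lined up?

The number of ways to arrange 8 distinct objects is 8!.

Final answer: 8! = 40320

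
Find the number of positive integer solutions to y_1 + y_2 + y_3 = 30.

Substitute y'_i = y_i - 1 (so y'_i >= 0). Then sum y'_i = 30 - 3 = 27.
Stars and bars: C(27+3-1, 3-1) = C(29,2).

Final answer: C(29,2) = 406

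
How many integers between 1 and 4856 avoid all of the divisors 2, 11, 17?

|div by 2|=2428, |div by 11|=441, |div by 17|=285.
|div by 2&11|=220, |div by 2&17|=142, |div by 11&17|=25, |div by all|=12.
By inclusion-exclusion, divisible by at least one: 2428+441+285-220-142-25+12 = 2779.
Not divisible by any: 4856 - 2779.

Final answer: 2077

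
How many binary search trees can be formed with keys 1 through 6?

This is a standard Catalan-number count: the answer is C_n. Here n = 6.
C_n = C(2n,n)/(n+1), so C_{6} = C(12,6)/7 = 924/7.

Final answer: C_{6} = 132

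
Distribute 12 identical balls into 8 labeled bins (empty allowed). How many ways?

Stars and bars: C(n+k-1, k-1) = C(19,7).

Final answer: C(19,7) = 50388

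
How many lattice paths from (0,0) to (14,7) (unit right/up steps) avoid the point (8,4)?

Total paths to (14,7): C(21,7) = 116280.
Paths through (8,4): C(12,4) x C(9,3) = 41580.
Avoiding (8,4): 116280 - 41580.

Final answer: 74700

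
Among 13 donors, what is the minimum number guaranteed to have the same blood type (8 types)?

There are 8 possible values for blood type (8 types). With 13 donors and 8 categories, by pigeonhole: ceiling(13/8).

Final answer: 2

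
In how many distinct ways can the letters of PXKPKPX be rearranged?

Letters (K:2, P:3, X:2). Total letters: 7.
Permutations = 7!/(3! x 2! x 2!).

Final answer: 210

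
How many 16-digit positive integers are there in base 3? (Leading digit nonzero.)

These are the integers in [3^15, 3^16), so the count is 3^16 - 3^15 = 2 x 3^15.

Final answer: 28697814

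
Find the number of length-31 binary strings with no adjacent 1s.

Classify by the final bit: ...0 gives a(n-1) strings, ...01 gives a(n-2) strings. Thus a(n) = a(n-1) + a(n-2) with a(1)=2, a(2)=3.
Building up term by term: a(1)=2, a(2)=3, a(3)=5, a(4)=8, a(5)=13, a(6)=21, a(7)=34, a(8)=55, a(9)=89, a(10)=144, a(11)=233, a(12)=377, a(13)=610, a(14)=987, a(15)=1597, a(16)=2584, a(17)=4181, a(18)=6765, a(19)=10946, a(20)=17711, a(21)=28657, a(22)=46368, a(23)=75025, a(24)=121393, a(25)=196418, a(26)=317811, a(27)=514229, a(28)=832040, a(29)=1346269, a(30)=2178309, a(31)=3524578.

Final answer: 3524578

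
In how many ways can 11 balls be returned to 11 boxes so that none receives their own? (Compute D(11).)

D(n) = (n-1)(D(n-1) + D(n-2)), D(0)=1, D(1)=0.
D(2) = 1 x (0 + 1) = 1
D(3) = 2 x (1 + 0) = 2
D(4) = 3 x (2 + 1) = 9
D(5) = 4 x (9 + 2) = 44
D(6) = 5 x (44 + 9) = 265
D(7) = 6 x (265 + 44) = 1854
D(8) = 7 x (1854 + 265) = 14833
D(9) = 8 x (14833 + 1854) = 133496
D(10) = 9 x (133496 + 14833) = 1334961
D(11) = 10 x (D(10) + D(9)) = 10 x (1334961 + 133496)

Final answer: D(11) = 14684570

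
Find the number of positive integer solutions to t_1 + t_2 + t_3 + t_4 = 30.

Substitute t'_i = t_i - 1 (so t'_i >= 0). Then sum t'_i = 30 - 4 = 26.
Stars and bars: C(26+4-1, 4-1) = C(29,3).

Final answer: C(29,3) = 3654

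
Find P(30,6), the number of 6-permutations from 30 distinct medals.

P(30,6) = 30!/(30-6)! = 30!/24!.

Final answer: P(30,6) = 427518000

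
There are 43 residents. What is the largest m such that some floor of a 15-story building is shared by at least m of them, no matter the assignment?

There are 15 possible values for floor of a 15-story building. With 43 residents and 15 categories, by pigeonhole: ceiling(43/15).

Final answer: 3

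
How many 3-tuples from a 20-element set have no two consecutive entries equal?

First character: 20 choices. Each subsequent: 19 choices (must differ from the previous one).
Total: 20 x 19^2.

Final answer: 20 x 19^{2} = 7220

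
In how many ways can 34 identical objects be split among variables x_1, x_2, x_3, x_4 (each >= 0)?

Stars and bars with 34 stars and 3 bars:
C(34+4-1, 4-1) = C(37,3).

Final answer: C(37,3) = 7770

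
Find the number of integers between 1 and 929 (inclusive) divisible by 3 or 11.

Multiples of 3: 309. Multiples of 11: 84. Of both (lcm=33): 28.
By inclusion-exclusion: 309 + 84 - 28.

Final answer: 365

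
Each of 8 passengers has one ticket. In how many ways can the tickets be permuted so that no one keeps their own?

Derangements satisfy D(n) = (n-1)(D(n-1) + D(n-2)), starting from D(0)=1, D(1)=0.
D(2) = 1 x (0 + 1) = 1
D(3) = 2 x (1 + 0) = 2
D(4) = 3 x (2 + 1) = 9
D(5) = 4 x (9 + 2) = 44
D(6) = 5 x (44 + 9) = 265
D(7) = 6 x (265 + 44) = 1854
D(8) = 7 x (D(7) + D(6)) = 7 x (1854 + 265)

Final answer: D(8) = 14833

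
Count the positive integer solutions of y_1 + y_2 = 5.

Substitute y'_i = y_i - 1 (so y'_i >= 0). Then sum y'_i = 5 - 2 = 3.
Stars and bars: C(3+2-1, 2-1) = C(4,1).

Final answer: C(4,1) = 4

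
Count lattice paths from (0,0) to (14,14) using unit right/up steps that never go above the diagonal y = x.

Total monotonic paths to (14,14): C(28,14) = 40116600.
Paths that cross above y=x (reflection bijection): C(28,15) = 37442160.
Valid Dyck paths: 40116600 - 37442160.
(These counts are the Catalan numbers.)

Final answer: C_{14} = 2674440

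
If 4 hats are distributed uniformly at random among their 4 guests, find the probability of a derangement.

D(n) = (n-1)(D(n-1) + D(n-2)), D(0)=1, D(1)=0.
Building up: D(2)=1, D(3)=2, D(4)=9.
Total arrangements: 4! = 24.
Probability = D(4)/4! = 3/8.

Final answer: D(4)/4! = 9/24 = 0.375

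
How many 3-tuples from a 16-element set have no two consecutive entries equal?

Let g(n) count such strings. g(1) = 16, and each valid string of length n-1 extends in 15 ways (any symbol but the last), so g(n) = 15 g(n-1).
Total: g(3) = 16 x 15^2.

Final answer: 16 x 15^{2} = 3600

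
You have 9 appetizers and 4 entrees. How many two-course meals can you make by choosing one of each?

By the multiplication principle: 9 x 4.

Final answer: 36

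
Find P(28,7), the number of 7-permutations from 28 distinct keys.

P(28,7) = 28!/(28-7)! = 28!/21!.

Final answer: P(28,7) = 5967561600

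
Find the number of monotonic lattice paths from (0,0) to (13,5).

Each path has 13 right steps and 5 up steps in some order (18 steps total).
Choose which 5 of the 18 steps are up: C(18,5).

Final answer: C(18,5) = 8568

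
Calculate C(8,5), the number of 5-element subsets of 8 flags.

C(8,5) = 8!/(5! x 3!).

Final answer: \binom{8}{5} = 56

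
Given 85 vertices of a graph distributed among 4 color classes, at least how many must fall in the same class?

By pigeonhole with 85 objects and 4 categories: ceiling(85/4).

Final answer: 22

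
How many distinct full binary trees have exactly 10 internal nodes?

This is a standard Catalan-number count: the answer is C_n. Here n = 10.
C_n = C(2n,n)/(n+1), so C_{10} = C(20,10)/11 = 184756/11.

Final answer: C_{10} = 16796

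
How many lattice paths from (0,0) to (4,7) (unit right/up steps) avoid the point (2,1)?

Total paths to (4,7): C(11,7) = 330.
Paths through (2,1): C(3,1) x C(8,6) = 84.
Avoiding (2,1): 330 - 84.

Final answer: 246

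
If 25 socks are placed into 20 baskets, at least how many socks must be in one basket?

By the pigeonhole principle: ceiling(25/20).

Final answer: 2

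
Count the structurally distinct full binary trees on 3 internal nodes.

The structures are counted by the Catalan number C_n. Here n = 3.
C_n = (2n)!/(n!(n+1)!), so C_{3} = 6!/(3! x 4!) = C(6,3)/4 = 20/4.

Final answer: C_{3} = 5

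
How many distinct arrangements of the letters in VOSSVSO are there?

Letters (O:2, S:3, V:2). Total letters: 7.
Permutations = 7!/(3! x 2! x 2!).

Final answer: 210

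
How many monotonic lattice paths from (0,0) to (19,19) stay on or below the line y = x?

Total monotonic paths to (19,19): C(38,19) = 35345263800.
By the reflection principle, paths that go above the diagonal number C(38,20) = 33578000610.
Valid Dyck paths: 35345263800 - 33578000610.
(Check: C(38,19) - C(38,20) = C(38,19)/20, the Catalan number C_{19}.)

Final answer: C_{19} = 1767263190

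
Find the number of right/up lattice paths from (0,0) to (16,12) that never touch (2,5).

Total paths to (16,12): C(28,12) = 30421755.
Paths through (2,5): C(7,5) x C(21,7) = 2441880.
Avoiding (2,5): 30421755 - 2441880.

Final answer: 27979875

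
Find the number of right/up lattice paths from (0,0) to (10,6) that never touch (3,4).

Total paths to (10,6): C(16,6) = 8008.
Paths through (3,4): C(7,4) x C(9,2) = 1260.
Avoiding (3,4): 8008 - 1260.

Final answer: 6748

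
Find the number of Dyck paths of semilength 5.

Total monotonic paths to (5,5): C(10,5) = 252.
A path is bad iff it touches y = x + 1; reflecting its initial segment maps bad paths bijectively onto all paths to (4,6), of which there are C(10,6) = 210.
Valid Dyck paths: 252 - 210.
(Check: C(10,5) - C(10,6) = C(10,5)/6, the Catalan number C_{5}.)

Final answer: C_{5} = 42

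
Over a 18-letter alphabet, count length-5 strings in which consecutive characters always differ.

First character: 18 choices. Each subsequent: 17 choices (must differ from the previous one).
Total: 18 x 17^4.

Final answer: 18 x 17^{4} = 1503378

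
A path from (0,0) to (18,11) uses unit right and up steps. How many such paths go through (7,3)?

Paths (0,0)->(7,3): C(10,3) = 120.
Paths (7,3)->(18,11): C(19,8) = 75582.
By multiplication principle: 120 x 75582.

Final answer: 9069840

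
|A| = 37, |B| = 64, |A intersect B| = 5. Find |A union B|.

|A union B| = |A| + |B| - |A intersect B| = 37 + 64 - 5.

Final answer: 96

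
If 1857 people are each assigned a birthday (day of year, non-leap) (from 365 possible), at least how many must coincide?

There are 365 possible values for birthday (day of year, non-leap). With 1857 people and 365 categories, by pigeonhole: ceiling(1857/365).

Final answer: 6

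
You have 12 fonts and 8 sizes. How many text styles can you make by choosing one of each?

By the multiplication principle: 12 x 8.

Final answer: 96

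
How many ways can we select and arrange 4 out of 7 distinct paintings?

P(7,4) = 7!/(7-4)! = 7!/3!.

Final answer: P(7,4) = 840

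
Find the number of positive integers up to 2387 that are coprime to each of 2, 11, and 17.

|div by 2|=1193, |div by 11|=217, |div by 17|=140.
|div by 2&11|=108, |div by 2&17|=70, |div by 11&17|=12, |div by all|=6.
By inclusion-exclusion, divisible by at least one: 1193+217+140-108-70-12+6 = 1366.
Not divisible by any: 2387 - 1366.

Final answer: 1021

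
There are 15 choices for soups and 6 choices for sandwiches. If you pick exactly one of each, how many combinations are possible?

By the multiplication principle: 15 x 6.

Final answer: 90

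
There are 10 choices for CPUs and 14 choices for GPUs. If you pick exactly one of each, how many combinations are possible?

By the multiplication principle: 10 x 14.

Final answer: 140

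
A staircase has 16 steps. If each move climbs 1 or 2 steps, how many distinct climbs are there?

Condition on the final move: it is a 1-step (f(n-1) ways to get there) or a 2-step (f(n-2) ways), so f(n) = f(n-1) + f(n-2), with f(1)=1, f(2)=2.
Computing successive values: f(1)=1, f(2)=2, f(3)=3, f(4)=5, f(5)=8, f(6)=13, f(7)=21, f(8)=34, f(9)=55, f(10)=89, f(11)=144, f(12)=233, f(13)=377, f(14)=610, f(15)=987, f(16)=1597.

Final answer: 1597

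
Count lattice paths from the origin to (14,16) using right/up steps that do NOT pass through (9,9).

Total paths to (14,16): C(30,16) = 145422675.
Paths through (9,9): C(18,9) x C(12,7) = 38507040.
Avoiding (9,9): 145422675 - 38507040.

Final answer: 106915635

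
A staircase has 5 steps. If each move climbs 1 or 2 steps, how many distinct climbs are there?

Let f(n) count the ways. The last step is size 1 or 2, so f(n) = f(n-1) + f(n-2) with f(1)=1, f(2)=2.
Computing successive values: f(1)=1, f(2)=2, f(3)=3, f(4)=5, f(5)=8.

Final answer: 8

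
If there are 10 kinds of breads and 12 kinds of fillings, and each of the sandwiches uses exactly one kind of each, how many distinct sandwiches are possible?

By the multiplication principle: 10 x 12.

Final answer: 120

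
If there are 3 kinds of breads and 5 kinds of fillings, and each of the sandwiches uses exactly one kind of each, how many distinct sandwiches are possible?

By the multiplication principle: 3 x 5.

Final answer: 15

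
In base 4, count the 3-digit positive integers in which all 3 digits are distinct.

First digit: 3 (nonzero). Second: 3 (not first). Third: 2, etc.
Total: 3 x 3 x 2.

Final answer: 18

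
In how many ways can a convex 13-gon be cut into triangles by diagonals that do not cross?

This is counted by the nth Catalan number C_n. Here n = 13 - 2 = 11.
C_n = C(2n,n)/(n+1), so C_{11} = C(22,11)/12 = 705432/12.

Final answer: C_{11} = 58786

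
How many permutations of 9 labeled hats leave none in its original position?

Use the recurrence D(n) = (n-1)(D(n-1) + D(n-2)) with D(0)=1, D(1)=0.
D(2) = 1 x (0 + 1) = 1
D(3) = 2 x (1 + 0) = 2
D(4) = 3 x (2 + 1) = 9
D(5) = 4 x (9 + 2) = 44
D(6) = 5 x (44 + 9) = 265
D(7) = 6 x (265 + 44) = 1854
D(8) = 7 x (1854 + 265) = 14833
D(9) = 8 x (D(8) + D(7)) = 8 x (14833 + 1854)

Final answer: D(9) = 133496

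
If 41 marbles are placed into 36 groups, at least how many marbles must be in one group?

By the pigeonhole principle: ceiling(41/36).

Final answer: 2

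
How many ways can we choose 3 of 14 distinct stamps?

C(14,3) = 14!/(3! x (14-3)!).

Final answer: C(14,3) = 364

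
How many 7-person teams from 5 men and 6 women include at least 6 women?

Sum over valid woman counts:
C(6,6)C(5,1).

Final answer: 5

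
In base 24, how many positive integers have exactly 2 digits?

In base 24, the leading digit has 23 choices (1..23); each of the remaining 1 digits has 24 choices.
Total: 23 x 24^1.

Final answer: 552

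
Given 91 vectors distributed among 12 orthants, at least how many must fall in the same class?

By pigeonhole with 91 objects and 12 categories: ceiling(91/12).

Final answer: 8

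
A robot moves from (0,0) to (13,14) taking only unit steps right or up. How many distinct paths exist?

Each path has 13 right steps and 14 up steps in some order (27 steps total).
Choose which 14 of the 27 steps are up: C(27,14).

Final answer: C(27,14) = 20058300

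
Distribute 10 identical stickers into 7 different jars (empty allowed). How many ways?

Stars and bars: C(n+k-1, k-1) = C(16,6).

Final answer: C(16,6) = 8008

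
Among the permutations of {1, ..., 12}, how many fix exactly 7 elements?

Choose which 7 elements are fixed: C(12,7) = 792.
Derange the remaining 5 using D(j) = (j-1)(D(j-1) + D(j-2)), D(0)=1, D(1)=0: D(2)=1, D(3)=2, D(4)=9, D(5)=44.
Total: 792 x 44.

Final answer: C(12,7) D(5) = 34848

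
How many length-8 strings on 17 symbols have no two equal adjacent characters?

First character: 17 choices. Each subsequent: 16 choices (must differ from the previous one).
Total: 17 x 16^7.

Final answer: 17 x 16^{7} = 4563402752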